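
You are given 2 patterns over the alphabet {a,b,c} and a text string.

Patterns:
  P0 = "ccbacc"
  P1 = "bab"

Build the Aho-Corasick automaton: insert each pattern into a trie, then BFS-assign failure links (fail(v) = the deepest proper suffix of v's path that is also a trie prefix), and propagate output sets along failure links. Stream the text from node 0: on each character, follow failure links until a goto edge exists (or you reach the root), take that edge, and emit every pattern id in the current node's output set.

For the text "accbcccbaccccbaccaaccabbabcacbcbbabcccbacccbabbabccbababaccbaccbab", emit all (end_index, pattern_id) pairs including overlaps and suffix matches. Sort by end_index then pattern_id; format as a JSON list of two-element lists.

Build:
Trie nodes:
  0='ε' goto b→7 c→1
  1='c' goto c→2
  2='cc' goto b→3
  3='ccb' goto a→4
  4='ccba' goto c→5
  5='ccbac' goto c→6
  6='ccbacc' goto ·  [P0 ends]
  7='b' goto a→8
  8='ba' goto b→9
  9='bab' goto ·  [P1 ends]

BFS fail/out derivation:
  fail(1) 'c': from fail(0)=0 chase 'c': 0 ⇒ 0;  out=∅∪out(0)=∅
  fail(7) 'b': from fail(0)=0 chase 'b': 0 ⇒ 0;  out=∅∪out(0)=∅
  fail(2) 'cc': from fail(1)=0 chase 'c': 0 ⇒ 1;  out=∅∪out(1)=∅
  fail(8) 'ba': from fail(7)=0 chase 'a': 0 ⇒ 0;  out=∅∪out(0)=∅
  fail(3) 'ccb': from fail(2)=1 chase 'b': 1→0 ⇒ 7;  out=∅∪out(7)=∅
  fail(9) 'bab': from fail(8)=0 chase 'b': 0 ⇒ 7;  out={1}∪out(7)={1}
  fail(4) 'ccba': from fail(3)=7 chase 'a': 7 ⇒ 8;  out=∅∪out(8)=∅
  fail(5) 'ccbac': from fail(4)=8 chase 'c': 8→0 ⇒ 1;  out=∅∪out(1)=∅
  fail(6) 'ccbacc': from fail(5)=1 chase 'c': 1 ⇒ 2;  out={0}∪out(2)={0}

Run:
[0] read 'a'  n0⇒n0
[1] read 'c'  n0⇒n1
[2] read 'c'  n1⇒n2
[3] read 'b'  n2⇒n3
[4] read 'c'  n3⇒n1 ·f
[5] read 'c'  n1⇒n2
[6] read 'c'  n2⇒n2 ·f
[7] read 'b'  n2⇒n3
[8] read 'a'  n3⇒n4
[9] read 'c'  n4⇒n5
[10] read 'c'  n5⇒n6  emit P0@[5:10]
[11] read 'c'  n6⇒n2 ·f
[12] read 'c'  n2⇒n2 ·f
[13] read 'b'  n2⇒n3
[14] read 'a'  n3⇒n4
[15] read 'c'  n4⇒n5
[16] read 'c'  n5⇒n6  emit P0@[11:16]
[17] read 'a'  n6⇒n0 ·f
[18] read 'a'  n0⇒n0
[19] read 'c'  n0⇒n1
[20] read 'c'  n1⇒n2
[21] read 'a'  n2⇒n0 ·f
[22] read 'b'  n0⇒n7
[23] read 'b'  n7⇒n7 ·f
[24] read 'a'  n7⇒n8
[25] read 'b'  n8⇒n9  emit P1@[23:25]
[26] read 'c'  n9⇒n1 ·f
[27] read 'a'  n1⇒n0 ·f
[28] read 'c'  n0⇒n1
[29] read 'b'  n1⇒n7 ·f
[30] read 'c'  n7⇒n1 ·f
[31] read 'b'  n1⇒n7 ·f
[32] read 'b'  n7⇒n7 ·f
[33] read 'a'  n7⇒n8
[34] read 'b'  n8⇒n9  emit P1@[32:34]
[35] read 'c'  n9⇒n1 ·f
[36] read 'c'  n1⇒n2
[37] read 'c'  n2⇒n2 ·f
[38] read 'b'  n2⇒n3
[39] read 'a'  n3⇒n4
[40] read 'c'  n4⇒n5
[41] read 'c'  n5⇒n6  emit P0@[36:41]
[42] read 'c'  n6⇒n2 ·f
[43] read 'b'  n2⇒n3
[44] read 'a'  n3⇒n4
[45] read 'b'  n4⇒n9 ·f  emit P1@[43:45]
[46] read 'b'  n9⇒n7 ·f
[47] read 'a'  n7⇒n8
[48] read 'b'  n8⇒n9  emit P1@[46:48]
[49] read 'c'  n9⇒n1 ·f
[50] read 'c'  n1⇒n2
[51] read 'b'  n2⇒n3
[52] read 'a'  n3⇒n4
[53] read 'b'  n4⇒n9 ·f  emit P1@[51:53]
[54] read 'a'  n9⇒n8 ·f
[55] read 'b'  n8⇒n9  emit P1@[53:55]
[56] read 'a'  n9⇒n8 ·f
[57] read 'c'  n8⇒n1 ·f
[58] read 'c'  n1⇒n2
[59] read 'b'  n2⇒n3
[60] read 'a'  n3⇒n4
[61] read 'c'  n4⇒n5
[62] read 'c'  n5⇒n6  emit P0@[57:62]
[63] read 'b'  n6⇒n3 ·f
[64] read 'a'  n3⇒n4
[65] read 'b'  n4⇒n9 ·f  emit P1@[63:65]

All matches (sorted): [[10,0],[16,0],[25,1],[34,1],[41,0],[45,1],[48,1],[53,1],[55,1],[62,0],[65,1]]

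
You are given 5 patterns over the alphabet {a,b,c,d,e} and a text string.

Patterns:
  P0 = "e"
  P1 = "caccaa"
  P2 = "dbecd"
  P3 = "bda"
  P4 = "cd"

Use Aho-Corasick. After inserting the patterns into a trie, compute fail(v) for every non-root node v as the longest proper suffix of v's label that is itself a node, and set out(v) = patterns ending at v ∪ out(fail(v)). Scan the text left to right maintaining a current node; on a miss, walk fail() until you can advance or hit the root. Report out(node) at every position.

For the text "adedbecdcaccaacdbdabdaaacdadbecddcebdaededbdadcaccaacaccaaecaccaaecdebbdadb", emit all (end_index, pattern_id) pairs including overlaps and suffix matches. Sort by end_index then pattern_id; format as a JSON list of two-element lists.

Build automaton:
Trie nodes:
  0='ε' goto b→13 c→2 d→8 e→1
  1='e' goto ·  [P0 ends]
  2='c' goto a→3 d→16
  3='ca' goto c→4
  4='cac' goto c→5
  5='cacc' goto a→6
  6='cacca' goto a→7
  7='caccaa' goto ·  [P1 ends]
  8='d' goto b→9
  9='db' goto e→10
  10='dbe' goto c→11
  11='dbec' goto d→12
  12='dbecd' goto ·  [P2 ends]
  13='b' goto d→14
  14='bd' goto a→15
  15='bda' goto ·  [P3 ends]
  16='cd' goto ·  [P4 ends]

BFS fail/out derivation:
  n1('e'): parent n0 fail=0; on 'e' 0 → fail=0;  out {0}∪∅={0}
  n2('c'): parent n0 fail=0; on 'c' 0 → fail=0;  out ∅∪∅=∅
  n8('d'): parent n0 fail=0; on 'd' 0 → fail=0;  out ∅∪∅=∅
  n13('b'): parent n0 fail=0; on 'b' 0 → fail=0;  out ∅∪∅=∅
  n3('ca'): parent n2 fail=0; on 'a' 0 → fail=0;  out ∅∪∅=∅
  n9('db'): parent n8 fail=0; on 'b' 0 → fail=13;  out ∅∪∅=∅
  n14('bd'): parent n13 fail=0; on 'd' 0 → fail=8;  out ∅∪∅=∅
  n16('cd'): parent n2 fail=0; on 'd' 0 → fail=8;  out {4}∪∅={4}
  n4('cac'): parent n3 fail=0; on 'c' 0 → fail=2;  out ∅∪∅=∅
  n10('dbe'): parent n9 fail=13; on 'e' 13→0 → fail=1;  out ∅∪{0}={0}
  n15('bda'): parent n14 fail=8; on 'a' 8→0 → fail=0;  out {3}∪∅={3}
  n5('cacc'): parent n4 fail=2; on 'c' 2→0 → fail=2;  out ∅∪∅=∅
  n11('dbec'): parent n10 fail=1; on 'c' 1→0 → fail=2;  out ∅∪∅=∅
  n6('cacca'): parent n5 fail=2; on 'a' 2 → fail=3;  out ∅∪∅=∅
  n12('dbecd'): parent n11 fail=2; on 'd' 2 → fail=16;  out {2}∪{4}={2,4}
  n7('caccaa'): parent n6 fail=3; on 'a' 3→0 → fail=0;  out {1}∪∅={1}

Scan:
i=0 'a': node 0→0
i=1 'd': node 0→8
i=2 'e': node 8→1 ·f  emit P0@[2:2]
i=3 'd': node 1→8 ·f
i=4 'b': node 8→9
i=5 'e': node 9→10  emit P0@[5:5]
i=6 'c': node 10→11
i=7 'd': node 11→12  emit P2@[3:7],P4@[6:7]
i=8 'c': node 12→2 ·f
i=9 'a': node 2→3
i=10 'c': node 3→4
i=11 'c': node 4→5
i=12 'a': node 5→6
i=13 'a': node 6→7  emit P1@[8:13]
i=14 'c': node 7→2 ·f
i=15 'd': node 2→16  emit P4@[14:15]
i=16 'b': node 16→9 ·f
i=17 'd': node 9→14 ·f
i=18 'a': node 14→15  emit P3@[16:18]
i=19 'b': node 15→13 ·f
i=20 'd': node 13→14
i=21 'a': node 14→15  emit P3@[19:21]
i=22 'a': node 15→0 ·f
i=23 'a': node 0→0
i=24 'c': node 0→2
i=25 'd': node 2→16  emit P4@[24:25]
i=26 'a': node 16→0 ·f
i=27 'd': node 0→8
i=28 'b': node 8→9
i=29 'e': node 9→10  emit P0@[29:29]
i=30 'c': node 10→11
i=31 'd': node 11→12  emit P2@[27:31],P4@[30:31]
i=32 'd': node 12→8 ·f
i=33 'c': node 8→2 ·f
i=34 'e': node 2→1 ·f  emit P0@[34:34]
i=35 'b': node 1→13 ·f
i=36 'd': node 13→14
i=37 'a': node 14→15  emit P3@[35:37]
i=38 'e': node 15→1 ·f  emit P0@[38:38]
i=39 'd': node 1→8 ·f
i=40 'e': node 8→1 ·f  emit P0@[40:40]
i=41 'd': node 1→8 ·f
i=42 'b': node 8→9
i=43 'd': node 9→14 ·f
i=44 'a': node 14→15  emit P3@[42:44]
i=45 'd': node 15→8 ·f
i=46 'c': node 8→2 ·f
i=47 'a': node 2→3
i=48 'c': node 3→4
i=49 'c': node 4→5
i=50 'a': node 5→6
i=51 'a': node 6→7  emit P1@[46:51]
i=52 'c': node 7→2 ·f
i=53 'a': node 2→3
i=54 'c': node 3→4
i=55 'c': node 4→5
i=56 'a': node 5→6
i=57 'a': node 6→7  emit P1@[52:57]
i=58 'e': node 7→1 ·f  emit P0@[58:58]
i=59 'c': node 1→2 ·f
i=60 'a': node 2→3
i=61 'c': node 3→4
i=62 'c': node 4→5
i=63 'a': node 5→6
i=64 'a': node 6→7  emit P1@[59:64]
i=65 'e': node 7→1 ·f  emit P0@[65:65]
i=66 'c': node 1→2 ·f
i=67 'd': node 2→16  emit P4@[66:67]
i=68 'e': node 16→1 ·f  emit P0@[68:68]
i=69 'b': node 1→13 ·f
i=70 'b': node 13→13 ·f
i=71 'd': node 13→14
i=72 'a': node 14→15  emit P3@[70:72]
i=73 'd': node 15→8 ·f
i=74 'b': node 8→9

Result: [[2,0],[5,0],[7,2],[7,4],[13,1],[15,4],[18,3],[21,3],[25,4],[29,0],[31,2],[31,4],[34,0],[37,3],[38,0],[40,0],[44,3],[51,1],[57,1],[58,0],[64,1],[65,0],[67,4],[68,0],[72,3]]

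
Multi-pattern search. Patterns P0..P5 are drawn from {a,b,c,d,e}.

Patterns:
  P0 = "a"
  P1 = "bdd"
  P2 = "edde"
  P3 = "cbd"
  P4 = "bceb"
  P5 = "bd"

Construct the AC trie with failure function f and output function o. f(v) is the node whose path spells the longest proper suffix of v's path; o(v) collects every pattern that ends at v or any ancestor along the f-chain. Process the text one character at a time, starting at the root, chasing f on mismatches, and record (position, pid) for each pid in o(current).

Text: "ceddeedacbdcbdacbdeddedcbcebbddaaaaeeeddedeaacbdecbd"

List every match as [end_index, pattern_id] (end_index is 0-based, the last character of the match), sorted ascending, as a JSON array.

Build automaton:
Trie (insert patterns):
  0='ε' goto a→1 b→2 c→9 e→5
  1='a' goto ·  [P0 ends]
  2='b' goto c→12 d→3
  3='bd' goto d→4  [P5 ends]
  4='bdd' goto ·  [P1 ends]
  5='e' goto d→6
  6='ed' goto d→7
  7='edd' goto e→8
  8='edde' goto ·  [P2 ends]
  9='c' goto b→10
  10='cb' goto d→11
  11='cbd' goto ·  [P3 ends]
  12='bc' goto e→13
  13='bce' goto b→14
  14='bceb' goto ·  [P4 ends]

Failure links (BFS by depth):
  n1('a'): parent n0 fail=0; on 'a' 0 → fail=0;  out {0}∪∅={0}
  n2('b'): parent n0 fail=0; on 'b' 0 → fail=0;  out ∅∪∅=∅
  n5('e'): parent n0 fail=0; on 'e' 0 → fail=0;  out ∅∪∅=∅
  n9('c'): parent n0 fail=0; on 'c' 0 → fail=0;  out ∅∪∅=∅
  n3('bd'): parent n2 fail=0; on 'd' 0 → fail=0;  out {5}∪∅={5}
  n6('ed'): parent n5 fail=0; on 'd' 0 → fail=0;  out ∅∪∅=∅
  n10('cb'): parent n9 fail=0; on 'b' 0 → fail=2;  out ∅∪∅=∅
  n12('bc'): parent n2 fail=0; on 'c' 0 → fail=9;  out ∅∪∅=∅
  n4('bdd'): parent n3 fail=0; on 'd' 0 → fail=0;  out {1}∪∅={1}
  n7('edd'): parent n6 fail=0; on 'd' 0 → fail=0;  out ∅∪∅=∅
  n11('cbd'): parent n10 fail=2; on 'd' 2 → fail=3;  out {3}∪{5}={3,5}
  n13('bce'): parent n12 fail=9; on 'e' 9→0 → fail=5;  out ∅∪∅=∅
  n8('edde'): parent n7 fail=0; on 'e' 0 → fail=5;  out {2}∪∅={2}
  n14('bceb'): parent n13 fail=5; on 'b' 5→0 → fail=2;  out {4}∪∅={4}

Run:
[0] read 'c'  n0⇒n9
[1] read 'e'  n9⇒n5 (fail-walked)
[2] read 'd'  n5⇒n6
[3] read 'd'  n6⇒n7
[4] read 'e'  n7⇒n8  → match P2@[1:4]
[5] read 'e'  n8⇒n5 (fail-walked)
[6] read 'd'  n5⇒n6
[7] read 'a'  n6⇒n1 (fail-walked)  → match P0@[7:7]
[8] read 'c'  n1⇒n9 (fail-walked)
[9] read 'b'  n9⇒n10
[10] read 'd'  n10⇒n11  → match P3@[8:10],P5@[9:10]
[11] read 'c'  n11⇒n9 (fail-walked)
[12] read 'b'  n9⇒n10
[13] read 'd'  n10⇒n11  → match P3@[11:13],P5@[12:13]
[14] read 'a'  n11⇒n1 (fail-walked)  → match P0@[14:14]
[15] read 'c'  n1⇒n9 (fail-walked)
[16] read 'b'  n9⇒n10
[17] read 'd'  n10⇒n11  → match P3@[15:17],P5@[16:17]
[18] read 'e'  n11⇒n5 (fail-walked)
[19] read 'd'  n5⇒n6
[20] read 'd'  n6⇒n7
[21] read 'e'  n7⇒n8  → match P2@[18:21]
[22] read 'd'  n8⇒n6 (fail-walked)
[23] read 'c'  n6⇒n9 (fail-walked)
[24] read 'b'  n9⇒n10
[25] read 'c'  n10⇒n12 (fail-walked)
[26] read 'e'  n12⇒n13
[27] read 'b'  n13⇒n14  → match P4@[24:27]
[28] read 'b'  n14⇒n2 (fail-walked)
[29] read 'd'  n2⇒n3  → match P5@[28:29]
[30] read 'd'  n3⇒n4  → match P1@[28:30]
[31] read 'a'  n4⇒n1 (fail-walked)  → match P0@[31:31]
[32] read 'a'  n1⇒n1 (fail-walked)  → match P0@[32:32]
[33] read 'a'  n1⇒n1 (fail-walked)  → match P0@[33:33]
[34] read 'a'  n1⇒n1 (fail-walked)  → match P0@[34:34]
[35] read 'e'  n1⇒n5 (fail-walked)
[36] read 'e'  n5⇒n5 (fail-walked)
[37] read 'e'  n5⇒n5 (fail-walked)
[38] read 'd'  n5⇒n6
[39] read 'd'  n6⇒n7
[40] read 'e'  n7⇒n8  → match P2@[37:40]
[41] read 'd'  n8⇒n6 (fail-walked)
[42] read 'e'  n6⇒n5 (fail-walked)
[43] read 'a'  n5⇒n1 (fail-walked)  → match P0@[43:43]
[44] read 'a'  n1⇒n1 (fail-walked)  → match P0@[44:44]
[45] read 'c'  n1⇒n9 (fail-walked)
[46] read 'b'  n9⇒n10
[47] read 'd'  n10⇒n11  → match P3@[45:47],P5@[46:47]
[48] read 'e'  n11⇒n5 (fail-walked)
[49] read 'c'  n5⇒n9 (fail-walked)
[50] read 'b'  n9⇒n10
[51] read 'd'  n10⇒n11  → match P3@[49:51],P5@[50:51]

All matches (sorted): [[4,2],[7,0],[10,3],[10,5],[13,3],[13,5],[14,0],[17,3],[17,5],[21,2],[27,4],[29,5],[30,1],[31,0],[32,0],[33,0],[34,0],[40,2],[43,0],[44,0],[47,3],[47,5],[51,3],[51,5]]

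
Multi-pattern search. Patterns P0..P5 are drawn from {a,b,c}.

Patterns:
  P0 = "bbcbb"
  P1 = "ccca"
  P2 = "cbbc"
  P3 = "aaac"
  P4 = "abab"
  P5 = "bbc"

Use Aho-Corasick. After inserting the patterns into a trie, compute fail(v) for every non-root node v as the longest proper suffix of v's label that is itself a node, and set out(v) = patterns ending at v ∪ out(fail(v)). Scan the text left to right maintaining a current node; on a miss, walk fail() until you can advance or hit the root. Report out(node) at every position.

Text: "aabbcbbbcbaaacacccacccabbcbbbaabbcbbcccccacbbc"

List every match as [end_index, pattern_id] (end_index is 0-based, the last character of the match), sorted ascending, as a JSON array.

Build:
Trie nodes:
  0='ε' goto a→13 b→1 c→6
  1='b' goto b→2
  2='bb' goto c→3
  3='bbc' goto b→4  [P5 ends]
  4='bbcb' goto b→5
  5='bbcbb' goto ·  [P0 ends]
  6='c' goto b→10 c→7
  7='cc' goto c→8
  8='ccc' goto a→9
  9='ccca' goto ·  [P1 ends]
  10='cb' goto b→11
  11='cbb' goto c→12
  12='cbbc' goto ·  [P2 ends]
  13='a' goto a→14 b→17
  14='aa' goto a→15
  15='aaa' goto c→16
  16='aaac' goto ·  [P3 ends]
  17='ab' goto a→18
  18='aba' goto b→19
  19='abab' goto ·  [P4 ends]

BFS fail/out derivation:
  n1('b'): parent n0 fail=0; on 'b' 0 → fail=0;  out ∅∪∅=∅
  n6('c'): parent n0 fail=0; on 'c' 0 → fail=0;  out ∅∪∅=∅
  n13('a'): parent n0 fail=0; on 'a' 0 → fail=0;  out ∅∪∅=∅
  n2('bb'): parent n1 fail=0; on 'b' 0 → fail=1;  out ∅∪∅=∅
  n7('cc'): parent n6 fail=0; on 'c' 0 → fail=6;  out ∅∪∅=∅
  n10('cb'): parent n6 fail=0; on 'b' 0 → fail=1;  out ∅∪∅=∅
  n14('aa'): parent n13 fail=0; on 'a' 0 → fail=13;  out ∅∪∅=∅
  n17('ab'): parent n13 fail=0; on 'b' 0 → fail=1;  out ∅∪∅=∅
  n3('bbc'): parent n2 fail=1; on 'c' 1→0 → fail=6;  out {5}∪∅={5}
  n8('ccc'): parent n7 fail=6; on 'c' 6 → fail=7;  out ∅∪∅=∅
  n11('cbb'): parent n10 fail=1; on 'b' 1 → fail=2;  out ∅∪∅=∅
  n15('aaa'): parent n14 fail=13; on 'a' 13 → fail=14;  out ∅∪∅=∅
  n18('aba'): parent n17 fail=1; on 'a' 1→0 → fail=13;  out ∅∪∅=∅
  n4('bbcb'): parent n3 fail=6; on 'b' 6 → fail=10;  out ∅∪∅=∅
  n9('ccca'): parent n8 fail=7; on 'a' 7→6→0 → fail=13;  out {1}∪∅={1}
  n12('cbbc'): parent n11 fail=2; on 'c' 2 → fail=3;  out {2}∪{5}={2,5}
  n16('aaac'): parent n15 fail=14; on 'c' 14→13→0 → fail=6;  out {3}∪∅={3}
  n19('abab'): parent n18 fail=13; on 'b' 13 → fail=17;  out {4}∪∅={4}
  n5('bbcbb'): parent n4 fail=10; on 'b' 10 → fail=11;  out {0}∪∅={0}

Text stream:
[0] read 'a'  n0⇒n13
[1] read 'a'  n13⇒n14
[2] read 'b'  n14⇒n17 (fail-walked)
[3] read 'b'  n17⇒n2 (fail-walked)
[4] read 'c'  n2⇒n3  ** P5@[2:4]
[5] read 'b'  n3⇒n4
[6] read 'b'  n4⇒n5  ** P0@[2:6]
[7] read 'b'  n5⇒n2 (fail-walked)
[8] read 'c'  n2⇒n3  ** P5@[6:8]
[9] read 'b'  n3⇒n4
[10] read 'a'  n4⇒n13 (fail-walked)
[11] read 'a'  n13⇒n14
[12] read 'a'  n14⇒n15
[13] read 'c'  n15⇒n16  ** P3@[10:13]
[14] read 'a'  n16⇒n13 (fail-walked)
[15] read 'c'  n13⇒n6 (fail-walked)
[16] read 'c'  n6⇒n7
[17] read 'c'  n7⇒n8
[18] read 'a'  n8⇒n9  ** P1@[15:18]
[19] read 'c'  n9⇒n6 (fail-walked)
[20] read 'c'  n6⇒n7
[21] read 'c'  n7⇒n8
[22] read 'a'  n8⇒n9  ** P1@[19:22]
[23] read 'b'  n9⇒n17 (fail-walked)
[24] read 'b'  n17⇒n2 (fail-walked)
[25] read 'c'  n2⇒n3  ** P5@[23:25]
[26] read 'b'  n3⇒n4
[27] read 'b'  n4⇒n5  ** P0@[23:27]
[28] read 'b'  n5⇒n2 (fail-walked)
[29] read 'a'  n2⇒n13 (fail-walked)
[30] read 'a'  n13⇒n14
[31] read 'b'  n14⇒n17 (fail-walked)
[32] read 'b'  n17⇒n2 (fail-walked)
[33] read 'c'  n2⇒n3  ** P5@[31:33]
[34] read 'b'  n3⇒n4
[35] read 'b'  n4⇒n5  ** P0@[31:35]
[36] read 'c'  n5⇒n12 (fail-walked)  ** P2@[33:36],P5@[34:36]
[37] read 'c'  n12⇒n7 (fail-walked)
[38] read 'c'  n7⇒n8
[39] read 'c'  n8⇒n8 (fail-walked)
[40] read 'c'  n8⇒n8 (fail-walked)
[41] read 'a'  n8⇒n9  ** P1@[38:41]
[42] read 'c'  n9⇒n6 (fail-walked)
[43] read 'b'  n6⇒n10
[44] read 'b'  n10⇒n11
[45] read 'c'  n11⇒n12  ** P2@[42:45],P5@[43:45]

All matches (sorted): [[4,5],[6,0],[8,5],[13,3],[18,1],[22,1],[25,5],[27,0],[33,5],[35,0],[36,2],[36,5],[41,1],[45,2],[45,5]]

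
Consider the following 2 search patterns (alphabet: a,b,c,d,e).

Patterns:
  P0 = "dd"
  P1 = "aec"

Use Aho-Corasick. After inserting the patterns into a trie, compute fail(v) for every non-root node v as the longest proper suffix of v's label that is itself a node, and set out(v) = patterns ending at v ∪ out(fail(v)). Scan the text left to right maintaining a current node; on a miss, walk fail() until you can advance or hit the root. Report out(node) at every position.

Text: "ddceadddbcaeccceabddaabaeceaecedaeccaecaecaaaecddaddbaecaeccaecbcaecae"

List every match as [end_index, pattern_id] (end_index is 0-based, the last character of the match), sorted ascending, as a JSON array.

Build:
Trie (insert patterns):
  0='ε' goto a→3 d→1
  1='d' goto d→2
  2='dd' goto ·  [P0 ends]
  3='a' goto e→4
  4='ae' goto c→5
  5='aec' goto ·  [P1 ends]

Failure links (BFS by depth):
  n1('d'): parent n0 fail=0; on 'd' 0 → fail=0;  out ∅∪∅=∅
  n3('a'): parent n0 fail=0; on 'a' 0 → fail=0;  out ∅∪∅=∅
  n2('dd'): parent n1 fail=0; on 'd' 0 → fail=1;  out {0}∪∅={0}
  n4('ae'): parent n3 fail=0; on 'e' 0 → fail=0;  out ∅∪∅=∅
  n5('aec'): parent n4 fail=0; on 'c' 0 → fail=0;  out {1}∪∅={1}

Text stream:
i=0 'd': node 0→1
i=1 'd': node 1→2  → match P0@[0:1]
i=2 'c': node 2→0 ·f
i=3 'e': node 0→0
i=4 'a': node 0→3
i=5 'd': node 3→1 ·f
i=6 'd': node 1→2  → match P0@[5:6]
i=7 'd': node 2→2 ·f  → match P0@[6:7]
i=8 'b': node 2→0 ·f
i=9 'c': node 0→0
i=10 'a': node 0→3
i=11 'e': node 3→4
i=12 'c': node 4→5  → match P1@[10:12]
i=13 'c': node 5→0 ·f
i=14 'c': node 0→0
i=15 'e': node 0→0
i=16 'a': node 0→3
i=17 'b': node 3→0 ·f
i=18 'd': node 0→1
i=19 'd': node 1→2  → match P0@[18:19]
i=20 'a': node 2→3 ·f
i=21 'a': node 3→3 ·f
i=22 'b': node 3→0 ·f
i=23 'a': node 0→3
i=24 'e': node 3→4
i=25 'c': node 4→5  → match P1@[23:25]
i=26 'e': node 5→0 ·f
i=27 'a': node 0→3
i=28 'e': node 3→4
i=29 'c': node 4→5  → match P1@[27:29]
i=30 'e': node 5→0 ·f
i=31 'd': node 0→1
i=32 'a': node 1→3 ·f
i=33 'e': node 3→4
i=34 'c': node 4→5  → match P1@[32:34]
i=35 'c': node 5→0 ·f
i=36 'a': node 0→3
i=37 'e': node 3→4
i=38 'c': node 4→5  → match P1@[36:38]
i=39 'a': node 5→3 ·f
i=40 'e': node 3→4
i=41 'c': node 4→5  → match P1@[39:41]
i=42 'a': node 5→3 ·f
i=43 'a': node 3→3 ·f
i=44 'a': node 3→3 ·f
i=45 'e': node 3→4
i=46 'c': node 4→5  → match P1@[44:46]
i=47 'd': node 5→1 ·f
i=48 'd': node 1→2  → match P0@[47:48]
i=49 'a': node 2→3 ·f
i=50 'd': node 3→1 ·f
i=51 'd': node 1→2  → match P0@[50:51]
i=52 'b': node 2→0 ·f
i=53 'a': node 0→3
i=54 'e': node 3→4
i=55 'c': node 4→5  → match P1@[53:55]
i=56 'a': node 5→3 ·f
i=57 'e': node 3→4
i=58 'c': node 4→5  → match P1@[56:58]
i=59 'c': node 5→0 ·f
i=60 'a': node 0→3
i=61 'e': node 3→4
i=62 'c': node 4→5  → match P1@[60:62]
i=63 'b': node 5→0 ·f
i=64 'c': node 0→0
i=65 'a': node 0→3
i=66 'e': node 3→4
i=67 'c': node 4→5  → match P1@[65:67]
i=68 'a': node 5→3 ·f
i=69 'e': node 3→4

Matches: [[1,0],[6,0],[7,0],[12,1],[19,0],[25,1],[29,1],[34,1],[38,1],[41,1],[46,1],[48,0],[51,0],[55,1],[58,1],[62,1],[67,1]]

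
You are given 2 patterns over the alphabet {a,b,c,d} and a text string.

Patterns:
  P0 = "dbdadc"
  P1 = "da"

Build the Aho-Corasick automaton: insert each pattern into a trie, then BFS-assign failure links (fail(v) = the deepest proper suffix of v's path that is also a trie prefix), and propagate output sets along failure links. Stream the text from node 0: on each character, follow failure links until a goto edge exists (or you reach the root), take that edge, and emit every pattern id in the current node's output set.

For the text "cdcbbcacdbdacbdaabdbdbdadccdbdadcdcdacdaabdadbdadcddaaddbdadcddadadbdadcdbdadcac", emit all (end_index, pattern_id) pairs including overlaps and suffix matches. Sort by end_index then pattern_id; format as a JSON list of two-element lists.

Build automaton:
Trie nodes:
  n0 'ε': d→1
  n1 'd': a→7 b→2
  n2 'db': d→3
  n3 'dbd': a→4
  n4 'dbda': d→5
  n5 'dbdad': c→6
  n6 'dbdadc': ·  ←P0
  n7 'da': ·  ←P1

BFS fail/out derivation:
  fail(1) 'd': from fail(0)=0 chase 'd': 0 ⇒ 0;  out=∅∪out(0)=∅
  fail(2) 'db': from fail(1)=0 chase 'b': 0 ⇒ 0;  out=∅∪out(0)=∅
  fail(7) 'da': from fail(1)=0 chase 'a': 0 ⇒ 0;  out={1}∪out(0)={1}
  fail(3) 'dbd': from fail(2)=0 chase 'd': 0 ⇒ 1;  out=∅∪out(1)=∅
  fail(4) 'dbda': from fail(3)=1 chase 'a': 1 ⇒ 7;  out=∅∪out(7)={1}
  fail(5) 'dbdad': from fail(4)=7 chase 'd': 7→0 ⇒ 1;  out=∅∪out(1)=∅
  fail(6) 'dbdadc': from fail(5)=1 chase 'c': 1→0 ⇒ 0;  out={0}∪out(0)={0}

Run:
i=0 'c': node 0→0
i=1 'd': node 0→1
i=2 'c': node 1→0 (via fail)
i=3 'b': node 0→0
i=4 'b': node 0→0
i=5 'c': node 0→0
i=6 'a': node 0→0
i=7 'c': node 0→0
i=8 'd': node 0→1
i=9 'b': node 1→2
i=10 'd': node 2→3
i=11 'a': node 3→4  emit P1@[10:11]
i=12 'c': node 4→0 (via fail)
i=13 'b': node 0→0
i=14 'd': node 0→1
i=15 'a': node 1→7  emit P1@[14:15]
i=16 'a': node 7→0 (via fail)
i=17 'b': node 0→0
i=18 'd': node 0→1
i=19 'b': node 1→2
i=20 'd': node 2→3
i=21 'b': node 3→2 (via fail)
i=22 'd': node 2→3
i=23 'a': node 3→4  emit P1@[22:23]
i=24 'd': node 4→5
i=25 'c': node 5→6  emit P0@[20:25]
i=26 'c': node 6→0 (via fail)
i=27 'd': node 0→1
i=28 'b': node 1→2
i=29 'd': node 2→3
i=30 'a': node 3→4  emit P1@[29:30]
i=31 'd': node 4→5
i=32 'c': node 5→6  emit P0@[27:32]
i=33 'd': node 6→1 (via fail)
i=34 'c': node 1→0 (via fail)
i=35 'd': node 0→1
i=36 'a': node 1→7  emit P1@[35:36]
i=37 'c': node 7→0 (via fail)
i=38 'd': node 0→1
i=39 'a': node 1→7  emit P1@[38:39]
i=40 'a': node 7→0 (via fail)
i=41 'b': node 0→0
i=42 'd': node 0→1
i=43 'a': node 1→7  emit P1@[42:43]
i=44 'd': node 7→1 (via fail)
i=45 'b': node 1→2
i=46 'd': node 2→3
i=47 'a': node 3→4  emit P1@[46:47]
i=48 'd': node 4→5
i=49 'c': node 5→6  emit P0@[44:49]
i=50 'd': node 6→1 (via fail)
i=51 'd': node 1→1 (via fail)
i=52 'a': node 1→7  emit P1@[51:52]
i=53 'a': node 7→0 (via fail)
i=54 'd': node 0→1
i=55 'd': node 1→1 (via fail)
i=56 'b': node 1→2
i=57 'd': node 2→3
i=58 'a': node 3→4  emit P1@[57:58]
i=59 'd': node 4→5
i=60 'c': node 5→6  emit P0@[55:60]
i=61 'd': node 6→1 (via fail)
i=62 'd': node 1→1 (via fail)
i=63 'a': node 1→7  emit P1@[62:63]
i=64 'd': node 7→1 (via fail)
i=65 'a': node 1→7  emit P1@[64:65]
i=66 'd': node 7→1 (via fail)
i=67 'b': node 1→2
i=68 'd': node 2→3
i=69 'a': node 3→4  emit P1@[68:69]
i=70 'd': node 4→5
i=71 'c': node 5→6  emit P0@[66:71]
i=72 'd': node 6→1 (via fail)
i=73 'b': node 1→2
i=74 'd': node 2→3
i=75 'a': node 3→4  emit P1@[74:75]
i=76 'd': node 4→5
i=77 'c': node 5→6  emit P0@[72:77]
i=78 'a': node 6→0 (via fail)
i=79 'c': node 0→0

Result: [[11,1],[15,1],[23,1],[25,0],[30,1],[32,0],[36,1],[39,1],[43,1],[47,1],[49,0],[52,1],[58,1],[60,0],[63,1],[65,1],[69,1],[71,0],[75,1],[77,0]]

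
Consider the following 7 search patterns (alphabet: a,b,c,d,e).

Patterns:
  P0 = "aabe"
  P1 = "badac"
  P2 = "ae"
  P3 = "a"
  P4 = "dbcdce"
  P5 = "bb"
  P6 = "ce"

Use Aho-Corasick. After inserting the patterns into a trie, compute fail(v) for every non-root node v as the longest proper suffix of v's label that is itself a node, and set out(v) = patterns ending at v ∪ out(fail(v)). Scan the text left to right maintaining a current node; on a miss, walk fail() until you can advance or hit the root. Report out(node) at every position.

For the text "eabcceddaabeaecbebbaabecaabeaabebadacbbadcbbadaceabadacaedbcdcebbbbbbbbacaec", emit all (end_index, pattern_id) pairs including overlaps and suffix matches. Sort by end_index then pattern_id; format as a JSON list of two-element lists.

Build automaton:
Trie (insert patterns):
  0='ε' goto a→1 b→5 c→18 d→11
  1='a' goto a→2 e→10  ←P3
  2='aa' goto b→3
  3='aab' goto e→4
  4='aabe' goto ·  ←P0
  5='b' goto a→6 b→17
  6='ba' goto d→7
  7='bad' goto a→8
  8='bada' goto c→9
  9='badac' goto ·  ←P1
  10='ae' goto ·  ←P2
  11='d' goto b→12
  12='db' goto c→13
  13='dbc' goto d→14
  14='dbcd' goto c→15
  15='dbcdc' goto e→16
  16='dbcdce' goto ·  ←P4
  17='bb' goto ·  ←P5
  18='c' goto e→19
  19='ce' goto ·  ←P6

BFS fail/out derivation:
  fail(1) 'a': from fail(0)=0 chase 'a': 0 ⇒ 0;  out={3}∪out(0)={3}
  fail(5) 'b': from fail(0)=0 chase 'b': 0 ⇒ 0;  out=∅∪out(0)=∅
  fail(11) 'd': from fail(0)=0 chase 'd': 0 ⇒ 0;  out=∅∪out(0)=∅
  fail(18) 'c': from fail(0)=0 chase 'c': 0 ⇒ 0;  out=∅∪out(0)=∅
  fail(2) 'aa': from fail(1)=0 chase 'a': 0 ⇒ 1;  out=∅∪out(1)={3}
  fail(6) 'ba': from fail(5)=0 chase 'a': 0 ⇒ 1;  out=∅∪out(1)={3}
  fail(10) 'ae': from fail(1)=0 chase 'e': 0 ⇒ 0;  out={2}∪out(0)={2}
  fail(12) 'db': from fail(11)=0 chase 'b': 0 ⇒ 5;  out=∅∪out(5)=∅
  fail(17) 'bb': from fail(5)=0 chase 'b': 0 ⇒ 5;  out={5}∪out(5)={5}
  fail(19) 'ce': from fail(18)=0 chase 'e': 0 ⇒ 0;  out={6}∪out(0)={6}
  fail(3) 'aab': from fail(2)=1 chase 'b': 1→0 ⇒ 5;  out=∅∪out(5)=∅
  fail(7) 'bad': from fail(6)=1 chase 'd': 1→0 ⇒ 11;  out=∅∪out(11)=∅
  fail(13) 'dbc': from fail(12)=5 chase 'c': 5→0 ⇒ 18;  out=∅∪out(18)=∅
  fail(4) 'aabe': from fail(3)=5 chase 'e': 5→0 ⇒ 0;  out={0}∪out(0)={0}
  fail(8) 'bada': from fail(7)=11 chase 'a': 11→0 ⇒ 1;  out=∅∪out(1)={3}
  fail(14) 'dbcd': from fail(13)=18 chase 'd': 18→0 ⇒ 11;  out=∅∪out(11)=∅
  fail(9) 'badac': from fail(8)=1 chase 'c': 1→0 ⇒ 18;  out={1}∪out(18)={1}
  fail(15) 'dbcdc': from fail(14)=11 chase 'c': 11→0 ⇒ 18;  out=∅∪out(18)=∅
  fail(16) 'dbcdce': from fail(15)=18 chase 'e': 18 ⇒ 19;  out={4}∪out(19)={4,6}

Text stream:
i=0 'e': node 0→0
i=1 'a': node 0→1  → match P3@[1:1]
i=2 'b': node 1→5 (fail-walked)
i=3 'c': node 5→18 (fail-walked)
i=4 'c': node 18→18 (fail-walked)
i=5 'e': node 18→19  → match P6@[4:5]
i=6 'd': node 19→11 (fail-walked)
i=7 'd': node 11→11 (fail-walked)
i=8 'a': node 11→1 (fail-walked)  → match P3@[8:8]
i=9 'a': node 1→2  → match P3@[9:9]
i=10 'b': node 2→3
i=11 'e': node 3→4  → match P0@[8:11]
i=12 'a': node 4→1 (fail-walked)  → match P3@[12:12]
i=13 'e': node 1→10  → match P2@[12:13]
i=14 'c': node 10→18 (fail-walked)
i=15 'b': node 18→5 (fail-walked)
i=16 'e': node 5→0 (fail-walked)
i=17 'b': node 0→5
i=18 'b': node 5→17  → match P5@[17:18]
i=19 'a': node 17→6 (fail-walked)  → match P3@[19:19]
i=20 'a': node 6→2 (fail-walked)  → match P3@[20:20]
i=21 'b': node 2→3
i=22 'e': node 3→4  → match P0@[19:22]
i=23 'c': node 4→18 (fail-walked)
i=24 'a': node 18→1 (fail-walked)  → match P3@[24:24]
i=25 'a': node 1→2  → match P3@[25:25]
i=26 'b': node 2→3
i=27 'e': node 3→4  → match P0@[24:27]
i=28 'a': node 4→1 (fail-walked)  → match P3@[28:28]
i=29 'a': node 1→2  → match P3@[29:29]
i=30 'b': node 2→3
i=31 'e': node 3→4  → match P0@[28:31]
i=32 'b': node 4→5 (fail-walked)
i=33 'a': node 5→6  → match P3@[33:33]
i=34 'd': node 6→7
i=35 'a': node 7→8  → match P3@[35:35]
i=36 'c': node 8→9  → match P1@[32:36]
i=37 'b': node 9→5 (fail-walked)
i=38 'b': node 5→17  → match P5@[37:38]
i=39 'a': node 17→6 (fail-walked)  → match P3@[39:39]
i=40 'd': node 6→7
i=41 'c': node 7→18 (fail-walked)
i=42 'b': node 18→5 (fail-walked)
i=43 'b': node 5→17  → match P5@[42:43]
i=44 'a': node 17→6 (fail-walked)  → match P3@[44:44]
i=45 'd': node 6→7
i=46 'a': node 7→8  → match P3@[46:46]
i=47 'c': node 8→9  → match P1@[43:47]
i=48 'e': node 9→19 (fail-walked)  → match P6@[47:48]
i=49 'a': node 19→1 (fail-walked)  → match P3@[49:49]
i=50 'b': node 1→5 (fail-walked)
i=51 'a': node 5→6  → match P3@[51:51]
i=52 'd': node 6→7
i=53 'a': node 7→8  → match P3@[53:53]
i=54 'c': node 8→9  → match P1@[50:54]
i=55 'a': node 9→1 (fail-walked)  → match P3@[55:55]
i=56 'e': node 1→10  → match P2@[55:56]
i=57 'd': node 10→11 (fail-walked)
i=58 'b': node 11→12
i=59 'c': node 12→13
i=60 'd': node 13→14
i=61 'c': node 14→15
i=62 'e': node 15→16  → match P4@[57:62],P6@[61:62]
i=63 'b': node 16→5 (fail-walked)
i=64 'b': node 5→17  → match P5@[63:64]
i=65 'b': node 17→17 (fail-walked)  → match P5@[64:65]
i=66 'b': node 17→17 (fail-walked)  → match P5@[65:66]
i=67 'b': node 17→17 (fail-walked)  → match P5@[66:67]
i=68 'b': node 17→17 (fail-walked)  → match P5@[67:68]
i=69 'b': node 17→17 (fail-walked)  → match P5@[68:69]
i=70 'b': node 17→17 (fail-walked)  → match P5@[69:70]
i=71 'a': node 17→6 (fail-walked)  → match P3@[71:71]
i=72 'c': node 6→18 (fail-walked)
i=73 'a': node 18→1 (fail-walked)  → match P3@[73:73]
i=74 'e': node 1→10  → match P2@[73:74]
i=75 'c': node 10→18 (fail-walked)

Result: [[1,3],[5,6],[8,3],[9,3],[11,0],[12,3],[13,2],[18,5],[19,3],[20,3],[22,0],[24,3],[25,3],[27,0],[28,3],[29,3],[31,0],[33,3],[35,3],[36,1],[38,5],[39,3],[43,5],[44,3],[46,3],[47,1],[48,6],[49,3],[51,3],[53,3],[54,1],[55,3],[56,2],[62,4],[62,6],[64,5],[65,5],[66,5],[67,5],[68,5],[69,5],[70,5],[71,3],[73,3],[74,2]]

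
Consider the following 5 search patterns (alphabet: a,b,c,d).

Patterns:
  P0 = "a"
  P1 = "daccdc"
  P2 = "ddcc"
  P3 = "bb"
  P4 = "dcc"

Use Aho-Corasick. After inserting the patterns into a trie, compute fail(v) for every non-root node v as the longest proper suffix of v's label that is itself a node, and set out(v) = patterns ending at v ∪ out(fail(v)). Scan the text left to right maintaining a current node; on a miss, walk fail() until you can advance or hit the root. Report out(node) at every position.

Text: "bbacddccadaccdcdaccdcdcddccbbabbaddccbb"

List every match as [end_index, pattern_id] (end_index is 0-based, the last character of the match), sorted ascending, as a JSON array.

Build automaton:
Trie (insert patterns):
  0='ε' goto a→1 b→11 d→2
  1='a' goto ·  ←P0
  2='d' goto a→3 c→13 d→8
  3='da' goto c→4
  4='dac' goto c→5
  5='dacc' goto d→6
  6='daccd' goto c→7
  7='daccdc' goto ·  ←P1
  8='dd' goto c→9
  9='ddc' goto c→10
  10='ddcc' goto ·  ←P2
  11='b' goto b→12
  12='bb' goto ·  ←P3
  13='dc' goto c→14
  14='dcc' goto ·  ←P4

Failure links (BFS by depth):
  fail(1) 'a': from fail(0)=0 chase 'a': 0 ⇒ 0;  out={0}∪out(0)={0}
  fail(2) 'd': from fail(0)=0 chase 'd': 0 ⇒ 0;  out=∅∪out(0)=∅
  fail(11) 'b': from fail(0)=0 chase 'b': 0 ⇒ 0;  out=∅∪out(0)=∅
  fail(3) 'da': from fail(2)=0 chase 'a': 0 ⇒ 1;  out=∅∪out(1)={0}
  fail(8) 'dd': from fail(2)=0 chase 'd': 0 ⇒ 2;  out=∅∪out(2)=∅
  fail(12) 'bb': from fail(11)=0 chase 'b': 0 ⇒ 11;  out={3}∪out(11)={3}
  fail(13) 'dc': from fail(2)=0 chase 'c': 0 ⇒ 0;  out=∅∪out(0)=∅
  fail(4) 'dac': from fail(3)=1 chase 'c': 1→0 ⇒ 0;  out=∅∪out(0)=∅
  fail(9) 'ddc': from fail(8)=2 chase 'c': 2 ⇒ 13;  out=∅∪out(13)=∅
  fail(14) 'dcc': from fail(13)=0 chase 'c': 0 ⇒ 0;  out={4}∪out(0)={4}
  fail(5) 'dacc': from fail(4)=0 chase 'c': 0 ⇒ 0;  out=∅∪out(0)=∅
  fail(10) 'ddcc': from fail(9)=13 chase 'c': 13 ⇒ 14;  out={2}∪out(14)={2,4}
  fail(6) 'daccd': from fail(5)=0 chase 'd': 0 ⇒ 2;  out=∅∪out(2)=∅
  fail(7) 'daccdc': from fail(6)=2 chase 'c': 2 ⇒ 13;  out={1}∪out(13)={1}

Text stream:
pos 0 'b': at 11
pos 1 'b': at 12  → match P3@[0:1]
pos 2 'a': at 1 (fail-walked)  → match P0@[2:2]
pos 3 'c': at 0 (fail-walked)
pos 4 'd': at 2
pos 5 'd': at 8
pos 6 'c': at 9
pos 7 'c': at 10  → match P2@[4:7],P4@[5:7]
pos 8 'a': at 1 (fail-walked)  → match P0@[8:8]
pos 9 'd': at 2 (fail-walked)
pos 10 'a': at 3  → match P0@[10:10]
pos 11 'c': at 4
pos 12 'c': at 5
pos 13 'd': at 6
pos 14 'c': at 7  → match P1@[9:14]
pos 15 'd': at 2 (fail-walked)
pos 16 'a': at 3  → match P0@[16:16]
pos 17 'c': at 4
pos 18 'c': at 5
pos 19 'd': at 6
pos 20 'c': at 7  → match P1@[15:20]
pos 21 'd': at 2 (fail-walked)
pos 22 'c': at 13
pos 23 'd': at 2 (fail-walked)
pos 24 'd': at 8
pos 25 'c': at 9
pos 26 'c': at 10  → match P2@[23:26],P4@[24:26]
pos 27 'b': at 11 (fail-walked)
pos 28 'b': at 12  → match P3@[27:28]
pos 29 'a': at 1 (fail-walked)  → match P0@[29:29]
pos 30 'b': at 11 (fail-walked)
pos 31 'b': at 12  → match P3@[30:31]
pos 32 'a': at 1 (fail-walked)  → match P0@[32:32]
pos 33 'd': at 2 (fail-walked)
pos 34 'd': at 8
pos 35 'c': at 9
pos 36 'c': at 10  → match P2@[33:36],P4@[34:36]
pos 37 'b': at 11 (fail-walked)
pos 38 'b': at 12  → match P3@[37:38]

Result: [[1,3],[2,0],[7,2],[7,4],[8,0],[10,0],[14,1],[16,0],[20,1],[26,2],[26,4],[28,3],[29,0],[31,3],[32,0],[36,2],[36,4],[38,3]]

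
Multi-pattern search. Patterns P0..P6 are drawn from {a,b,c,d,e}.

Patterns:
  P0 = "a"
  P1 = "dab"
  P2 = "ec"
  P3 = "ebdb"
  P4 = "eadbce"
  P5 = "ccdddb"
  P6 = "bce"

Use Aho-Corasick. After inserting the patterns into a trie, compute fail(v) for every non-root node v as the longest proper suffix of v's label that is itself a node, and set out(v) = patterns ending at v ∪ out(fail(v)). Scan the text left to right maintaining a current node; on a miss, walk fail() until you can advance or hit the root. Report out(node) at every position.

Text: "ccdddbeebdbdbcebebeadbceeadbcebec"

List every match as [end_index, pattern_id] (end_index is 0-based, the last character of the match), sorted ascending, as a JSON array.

Build:
Trie nodes:
  n0 'ε': a→1 b→21 c→15 d→2 e→5
  n1 'a': ·  [P0 ends]
  n2 'd': a→3
  n3 'da': b→4
  n4 'dab': ·  [P1 ends]
  n5 'e': a→10 b→7 c→6
  n6 'ec': ·  [P2 ends]
  n7 'eb': d→8
  n8 'ebd': b→9
  n9 'ebdb': ·  [P3 ends]
  n10 'ea': d→11
  n11 'ead': b→12
  n12 'eadb': c→13
  n13 'eadbc': e→14
  n14 'eadbce': ·  [P4 ends]
  n15 'c': c→16
  n16 'cc': d→17
  n17 'ccd': d→18
  n18 'ccdd': d→19
  n19 'ccddd': b→20
  n20 'ccdddb': ·  [P5 ends]
  n21 'b': c→22
  n22 'bc': e→23
  n23 'bce': ·  [P6 ends]

BFS fail/out derivation:
  fail(1) 'a': from fail(0)=0 chase 'a': 0 ⇒ 0;  out={0}∪out(0)={0}
  fail(2) 'd': from fail(0)=0 chase 'd': 0 ⇒ 0;  out=∅∪out(0)=∅
  fail(5) 'e': from fail(0)=0 chase 'e': 0 ⇒ 0;  out=∅∪out(0)=∅
  fail(15) 'c': from fail(0)=0 chase 'c': 0 ⇒ 0;  out=∅∪out(0)=∅
  fail(21) 'b': from fail(0)=0 chase 'b': 0 ⇒ 0;  out=∅∪out(0)=∅
  fail(3) 'da': from fail(2)=0 chase 'a': 0 ⇒ 1;  out=∅∪out(1)={0}
  fail(6) 'ec': from fail(5)=0 chase 'c': 0 ⇒ 15;  out={2}∪out(15)={2}
  fail(7) 'eb': from fail(5)=0 chase 'b': 0 ⇒ 21;  out=∅∪out(21)=∅
  fail(10) 'ea': from fail(5)=0 chase 'a': 0 ⇒ 1;  out=∅∪out(1)={0}
  fail(16) 'cc': from fail(15)=0 chase 'c': 0 ⇒ 15;  out=∅∪out(15)=∅
  fail(22) 'bc': from fail(21)=0 chase 'c': 0 ⇒ 15;  out=∅∪out(15)=∅
  fail(4) 'dab': from fail(3)=1 chase 'b': 1→0 ⇒ 21;  out={1}∪out(21)={1}
  fail(8) 'ebd': from fail(7)=21 chase 'd': 21→0 ⇒ 2;  out=∅∪out(2)=∅
  fail(11) 'ead': from fail(10)=1 chase 'd': 1→0 ⇒ 2;  out=∅∪out(2)=∅
  fail(17) 'ccd': from fail(16)=15 chase 'd': 15→0 ⇒ 2;  out=∅∪out(2)=∅
  fail(23) 'bce': from fail(22)=15 chase 'e': 15→0 ⇒ 5;  out={6}∪out(5)={6}
  fail(9) 'ebdb': from fail(8)=2 chase 'b': 2→0 ⇒ 21;  out={3}∪out(21)={3}
  fail(12) 'eadb': from fail(11)=2 chase 'b': 2→0 ⇒ 21;  out=∅∪out(21)=∅
  fail(18) 'ccdd': from fail(17)=2 chase 'd': 2→0 ⇒ 2;  out=∅∪out(2)=∅
  fail(13) 'eadbc': from fail(12)=21 chase 'c': 21 ⇒ 22;  out=∅∪out(22)=∅
  fail(19) 'ccddd': from fail(18)=2 chase 'd': 2→0 ⇒ 2;  out=∅∪out(2)=∅
  fail(14) 'eadbce': from fail(13)=22 chase 'e': 22 ⇒ 23;  out={4}∪out(23)={4,6}
  fail(20) 'ccdddb': from fail(19)=2 chase 'b': 2→0 ⇒ 21;  out={5}∪out(21)={5}

Scan:
[0] read 'c'  n0⇒n15
[1] read 'c'  n15⇒n16
[2] read 'd'  n16⇒n17
[3] read 'd'  n17⇒n18
[4] read 'd'  n18⇒n19
[5] read 'b'  n19⇒n20  → match P5@[0:5]
[6] read 'e'  n20⇒n5 (via fail)
[7] read 'e'  n5⇒n5 (via fail)
[8] read 'b'  n5⇒n7
[9] read 'd'  n7⇒n8
[10] read 'b'  n8⇒n9  → match P3@[7:10]
[11] read 'd'  n9⇒n2 (via fail)
[12] read 'b'  n2⇒n21 (via fail)
[13] read 'c'  n21⇒n22
[14] read 'e'  n22⇒n23  → match P6@[12:14]
[15] read 'b'  n23⇒n7 (via fail)
[16] read 'e'  n7⇒n5 (via fail)
[17] read 'b'  n5⇒n7
[18] read 'e'  n7⇒n5 (via fail)
[19] read 'a'  n5⇒n10  → match P0@[19:19]
[20] read 'd'  n10⇒n11
[21] read 'b'  n11⇒n12
[22] read 'c'  n12⇒n13
[23] read 'e'  n13⇒n14  → match P4@[18:23],P6@[21:23]
[24] read 'e'  n14⇒n5 (via fail)
[25] read 'a'  n5⇒n10  → match P0@[25:25]
[26] read 'd'  n10⇒n11
[27] read 'b'  n11⇒n12
[28] read 'c'  n12⇒n13
[29] read 'e'  n13⇒n14  → match P4@[24:29],P6@[27:29]
[30] read 'b'  n14⇒n7 (via fail)
[31] read 'e'  n7⇒n5 (via fail)
[32] read 'c'  n5⇒n6  → match P2@[31:32]

Result: [[5,5],[10,3],[14,6],[19,0],[23,4],[23,6],[25,0],[29,4],[29,6],[32,2]]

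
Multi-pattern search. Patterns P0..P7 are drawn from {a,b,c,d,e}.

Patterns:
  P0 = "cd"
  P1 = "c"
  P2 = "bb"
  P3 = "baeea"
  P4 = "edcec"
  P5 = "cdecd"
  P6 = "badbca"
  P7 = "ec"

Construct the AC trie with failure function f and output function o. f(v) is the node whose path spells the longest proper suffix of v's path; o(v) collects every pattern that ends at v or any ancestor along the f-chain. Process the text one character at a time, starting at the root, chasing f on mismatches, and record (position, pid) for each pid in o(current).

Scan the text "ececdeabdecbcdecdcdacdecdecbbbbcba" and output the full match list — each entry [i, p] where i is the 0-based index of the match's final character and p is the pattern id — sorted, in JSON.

Build:
Trie (insert patterns):
  0='ε' goto b→3 c→1 e→9
  1='c' goto d→2  [P1 ends]
  2='cd' goto e→14  [P0 ends]
  3='b' goto a→5 b→4
  4='bb' goto ·  [P2 ends]
  5='ba' goto d→17 e→6
  6='bae' goto e→7
  7='baee' goto a→8
  8='baeea' goto ·  [P3 ends]
  9='e' goto c→21 d→10
  10='ed' goto c→11
  11='edc' goto e→12
  12='edce' goto c→13
  13='edcec' goto ·  [P4 ends]
  14='cde' goto c→15
  15='cdec' goto d→16
  16='cdecd' goto ·  [P5 ends]
  17='bad' goto b→18
  18='badb' goto c→19
  19='badbc' goto a→20
  20='badbca' goto ·  [P6 ends]
  21='ec' goto ·  [P7 ends]

BFS fail/out derivation:
  fail(1) 'c': from fail(0)=0 chase 'c': 0 ⇒ 0;  out={1}∪out(0)={1}
  fail(3) 'b': from fail(0)=0 chase 'b': 0 ⇒ 0;  out=∅∪out(0)=∅
  fail(9) 'e': from fail(0)=0 chase 'e': 0 ⇒ 0;  out=∅∪out(0)=∅
  fail(2) 'cd': from fail(1)=0 chase 'd': 0 ⇒ 0;  out={0}∪out(0)={0}
  fail(4) 'bb': from fail(3)=0 chase 'b': 0 ⇒ 3;  out={2}∪out(3)={2}
  fail(5) 'ba': from fail(3)=0 chase 'a': 0 ⇒ 0;  out=∅∪out(0)=∅
  fail(10) 'ed': from fail(9)=0 chase 'd': 0 ⇒ 0;  out=∅∪out(0)=∅
  fail(21) 'ec': from fail(9)=0 chase 'c': 0 ⇒ 1;  out={7}∪out(1)={1,7}
  fail(6) 'bae': from fail(5)=0 chase 'e': 0 ⇒ 9;  out=∅∪out(9)=∅
  fail(11) 'edc': from fail(10)=0 chase 'c': 0 ⇒ 1;  out=∅∪out(1)={1}
  fail(14) 'cde': from fail(2)=0 chase 'e': 0 ⇒ 9;  out=∅∪out(9)=∅
  fail(17) 'bad': from fail(5)=0 chase 'd': 0 ⇒ 0;  out=∅∪out(0)=∅
  fail(7) 'baee': from fail(6)=9 chase 'e': 9→0 ⇒ 9;  out=∅∪out(9)=∅
  fail(12) 'edce': from fail(11)=1 chase 'e': 1→0 ⇒ 9;  out=∅∪out(9)=∅
  fail(15) 'cdec': from fail(14)=9 chase 'c': 9 ⇒ 21;  out=∅∪out(21)={1,7}
  fail(18) 'badb': from fail(17)=0 chase 'b': 0 ⇒ 3;  out=∅∪out(3)=∅
  fail(8) 'baeea': from fail(7)=9 chase 'a': 9→0 ⇒ 0;  out={3}∪out(0)={3}
  fail(13) 'edcec': from fail(12)=9 chase 'c': 9 ⇒ 21;  out={4}∪out(21)={1,4,7}
  fail(16) 'cdecd': from fail(15)=21 chase 'd': 21→1 ⇒ 2;  out={5}∪out(2)={0,5}
  fail(19) 'badbc': from fail(18)=3 chase 'c': 3→0 ⇒ 1;  out=∅∪out(1)={1}
  fail(20) 'badbca': from fail(19)=1 chase 'a': 1→0 ⇒ 0;  out={6}∪out(0)={6}

Run:
pos 0 'e': at 9
pos 1 'c': at 21  → match P1@[1:1],P7@[0:1]
pos 2 'e': at 9 (fail-walked)
pos 3 'c': at 21  → match P1@[3:3],P7@[2:3]
pos 4 'd': at 2 (fail-walked)  → match P0@[3:4]
pos 5 'e': at 14
pos 6 'a': at 0 (fail-walked)
pos 7 'b': at 3
pos 8 'd': at 0 (fail-walked)
pos 9 'e': at 9
pos 10 'c': at 21  → match P1@[10:10],P7@[9:10]
pos 11 'b': at 3 (fail-walked)
pos 12 'c': at 1 (fail-walked)  → match P1@[12:12]
pos 13 'd': at 2  → match P0@[12:13]
pos 14 'e': at 14
pos 15 'c': at 15  → match P1@[15:15],P7@[14:15]
pos 16 'd': at 16  → match P0@[15:16],P5@[12:16]
pos 17 'c': at 1 (fail-walked)  → match P1@[17:17]
pos 18 'd': at 2  → match P0@[17:18]
pos 19 'a': at 0 (fail-walked)
pos 20 'c': at 1  → match P1@[20:20]
pos 21 'd': at 2  → match P0@[20:21]
pos 22 'e': at 14
pos 23 'c': at 15  → match P1@[23:23],P7@[22:23]
pos 24 'd': at 16  → match P0@[23:24],P5@[20:24]
pos 25 'e': at 14 (fail-walked)
pos 26 'c': at 15  → match P1@[26:26],P7@[25:26]
pos 27 'b': at 3 (fail-walked)
pos 28 'b': at 4  → match P2@[27:28]
pos 29 'b': at 4 (fail-walked)  → match P2@[28:29]
pos 30 'b': at 4 (fail-walked)  → match P2@[29:30]
pos 31 'c': at 1 (fail-walked)  → match P1@[31:31]
pos 32 'b': at 3 (fail-walked)
pos 33 'a': at 5

All matches (sorted): [[1,1],[1,7],[3,1],[3,7],[4,0],[10,1],[10,7],[12,1],[13,0],[15,1],[15,7],[16,0],[16,5],[17,1],[18,0],[20,1],[21,0],[23,1],[23,7],[24,0],[24,5],[26,1],[26,7],[28,2],[29,2],[30,2],[31,1]]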